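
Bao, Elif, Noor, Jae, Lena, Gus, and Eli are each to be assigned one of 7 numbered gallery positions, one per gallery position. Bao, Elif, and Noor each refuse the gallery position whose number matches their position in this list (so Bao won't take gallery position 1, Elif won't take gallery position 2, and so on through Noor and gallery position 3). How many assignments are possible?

Let Aᵢ (for i ∈ {1, 2, 3}) be the placements that put person i in their forbidden gallery position. Any j of these fix j positions, leaving (7−j)! ways to fill the rest, and there are C(3,j) ways to pick which j.
By inclusion–exclusion, the number of valid placements is Σ_{j=0}^{3} (−1)^j C(3,j)·(7−j)!.
Computing: 5040 − 2160 + 360 − 24 = 3216.

3216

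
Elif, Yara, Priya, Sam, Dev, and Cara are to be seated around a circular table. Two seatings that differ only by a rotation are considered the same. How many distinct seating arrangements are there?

Fix one person's seat to break rotational symmetry; the remaining 5 people can be arranged in (5)! = 120 ways.

120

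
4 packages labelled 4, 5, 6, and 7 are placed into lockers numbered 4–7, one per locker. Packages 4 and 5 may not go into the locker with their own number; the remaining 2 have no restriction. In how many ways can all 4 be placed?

14

Let Aᵢ (for i ∈ {4, 5}) be the placements that put package i in its forbidden locker. Any j of these fix j positions, leaving (4−j)! ways to fill the rest, and there are C(2,j) ways to pick which j.
By inclusion–exclusion, the number of valid placements is Σ_{j=0}^{2} (−1)^j C(2,j)·(4−j)!.
Computing: 24 − 12 + 2 = 14.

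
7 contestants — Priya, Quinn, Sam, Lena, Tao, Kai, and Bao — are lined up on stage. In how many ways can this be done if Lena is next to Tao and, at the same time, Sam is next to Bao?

480

Treat {Lena,Tao} as one block (2 orders) and {Sam,Bao} as another (2 orders).
That leaves 5 units to arrange: 2 × 2 × 5! = 4 × 120 = 480.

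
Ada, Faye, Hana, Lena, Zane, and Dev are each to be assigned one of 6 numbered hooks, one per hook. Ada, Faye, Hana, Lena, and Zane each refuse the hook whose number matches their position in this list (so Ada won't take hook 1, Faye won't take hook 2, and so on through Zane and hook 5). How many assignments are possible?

309

Let Aᵢ (for 1 ≤ i ≤ 5) be the placements that put person i in their forbidden hook. Any j of these fix j positions, leaving (6−j)! ways to fill the rest, and there are C(5,j) ways to pick which j.
By inclusion–exclusion, the number of valid placements is Σ_{j=0}^{5} (−1)^j C(5,j)·(6−j)!.
Computing: 720 − 600 + 240 − 60 + 10 − 1 = 309.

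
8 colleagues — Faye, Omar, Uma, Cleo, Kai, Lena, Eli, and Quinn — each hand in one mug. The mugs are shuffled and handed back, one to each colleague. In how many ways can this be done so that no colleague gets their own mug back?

14833

Count assignments avoiding every fixed point. For any j of the 8 colleagues fixed to their own mug, the other 8−j can be arranged in (8−j)! ways.
By inclusion–exclusion this is Σ_{j=0}^{8} (−1)^j C(8,j)·(8−j)!.
Computing: 40320 − 40320 + 20160 − 6720 + 1680 − 336 + 56 − 8 + 1 = 14833.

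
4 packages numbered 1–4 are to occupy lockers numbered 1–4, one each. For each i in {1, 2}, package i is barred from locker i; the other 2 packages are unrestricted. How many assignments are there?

14

Let Aᵢ (for i ∈ {1, 2}) be the placements that put package i in its forbidden locker. Any j of these fix j positions, leaving (4−j)! ways to fill the rest, and there are C(2,j) ways to pick which j.
By inclusion–exclusion, the number of valid placements is Σ_{j=0}^{2} (−1)^j C(2,j)·(4−j)!.
Computing: 24 − 12 + 2 = 14.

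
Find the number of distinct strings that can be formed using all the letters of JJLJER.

The 6 letters of JJLJER have repeats: J appearing 3 times.
Dividing 6! = 720 by 3! = 6 for the repeated letters gives 120.

120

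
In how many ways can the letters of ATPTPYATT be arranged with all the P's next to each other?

840

Treat the 2 copies of P as a single block. The multiset to arrange is then {PP, A, A, T, T, T, T, Y}, 8 items in all.
That gives (8)!/(4!·2!) = 840 arrangements.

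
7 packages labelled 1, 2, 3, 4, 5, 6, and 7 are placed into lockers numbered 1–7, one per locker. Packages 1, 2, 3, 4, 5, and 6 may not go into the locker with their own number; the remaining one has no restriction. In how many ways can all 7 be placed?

2119

Let Aᵢ (for 1 ≤ i ≤ 6) be the placements that put package i in its forbidden locker. Any j of these fix j positions, leaving (7−j)! ways to fill the rest, and there are C(6,j) ways to pick which j.
By inclusion–exclusion, the number of valid placements is Σ_{j=0}^{6} (−1)^j C(6,j)·(7−j)!.
Computing: 5040 − 4320 + 1800 − 480 + 90 − 12 + 1 = 2119.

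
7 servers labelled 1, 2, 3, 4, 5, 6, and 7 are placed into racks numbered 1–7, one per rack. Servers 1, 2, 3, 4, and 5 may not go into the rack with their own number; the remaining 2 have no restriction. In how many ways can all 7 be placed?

2428

Let Aᵢ (for 1 ≤ i ≤ 5) be the placements that put server i in its forbidden rack. Any j of these fix j positions, leaving (7−j)! ways to fill the rest, and there are C(5,j) ways to pick which j.
By inclusion–exclusion, the number of valid placements is Σ_{j=0}^{5} (−1)^j C(5,j)·(7−j)!.
Computing: 5040 − 3600 + 1200 − 240 + 30 − 2 = 2428.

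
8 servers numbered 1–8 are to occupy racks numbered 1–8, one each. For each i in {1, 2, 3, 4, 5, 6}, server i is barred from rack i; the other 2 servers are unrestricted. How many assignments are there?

18806

Let Aᵢ (for 1 ≤ i ≤ 6) be the placements that put server i in its forbidden rack. Any j of these fix j positions, leaving (8−j)! ways to fill the rest, and there are C(6,j) ways to pick which j.
By inclusion–exclusion, the number of valid placements is Σ_{j=0}^{6} (−1)^j C(6,j)·(8−j)!.
Computing: 40320 − 30240 + 10800 − 2400 + 360 − 36 + 2 = 18806.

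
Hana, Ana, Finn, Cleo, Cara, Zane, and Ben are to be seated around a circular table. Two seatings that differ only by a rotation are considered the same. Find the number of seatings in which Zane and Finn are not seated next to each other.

Without the restriction there are (6)! = 720 seatings.
Those with Zane next to Finn: fuse the pair into one unit and seat 6 units around a circle — 2·(5)! = 240.
Subtracting, 720 − 240 = 480.

480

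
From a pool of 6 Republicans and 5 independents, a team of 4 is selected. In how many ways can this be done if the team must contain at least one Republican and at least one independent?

Unrestricted: C(11,4) = 330 ways to pick any 4 of the 11.
Selections missing a whole group: no Republicans → C(5,4) = 5; no independents → C(6,4) = 15.
Both groups omitted at once is impossible, so 330 − 20 = 310.

310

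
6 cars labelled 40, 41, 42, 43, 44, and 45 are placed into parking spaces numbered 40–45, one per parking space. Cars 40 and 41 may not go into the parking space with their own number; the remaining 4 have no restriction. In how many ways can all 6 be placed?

504

Let Aᵢ (for i ∈ {40, 41}) be the placements that put car i in its forbidden parking space. Any j of these fix j positions, leaving (6−j)! ways to fill the rest, and there are C(2,j) ways to pick which j.
By inclusion–exclusion, the number of valid placements is Σ_{j=0}^{2} (−1)^j C(2,j)·(6−j)!.
Computing: 720 − 240 + 24 = 504.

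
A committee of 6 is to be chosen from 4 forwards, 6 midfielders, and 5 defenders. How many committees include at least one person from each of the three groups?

4250

With no constraint there are C(15,6) = 5005 possible selections.
Subtract selections that omit an entire group: no forwards → C(11,6) = 462; no midfielders → C(9,6) = 84; no defenders → C(10,6) = 210.
Add back selections omitting two groups (i.e. drawn from a single group): C(4,6) + C(6,6) + C(5,6) = 1.
By inclusion–exclusion: 5005 − 756 + 1 = 4250.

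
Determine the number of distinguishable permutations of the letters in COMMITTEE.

COMMITTEE has 9 letters with E appearing twice, M appearing twice, and T appearing twice.
Dividing 9! = 362880 by 2!·2!·2! = 8 for the repeated letters gives 45360.

45360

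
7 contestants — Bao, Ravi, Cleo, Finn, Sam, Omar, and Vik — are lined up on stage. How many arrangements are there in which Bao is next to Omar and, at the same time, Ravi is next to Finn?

Treat {Bao,Omar} as one block (2 orders) and {Ravi,Finn} as another (2 orders).
That leaves 5 units to arrange: 2 × 2 × 5! = 4 × 120 = 480.

480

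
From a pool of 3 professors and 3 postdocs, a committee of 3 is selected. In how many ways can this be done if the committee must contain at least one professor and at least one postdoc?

With no constraint there are C(6,3) = 20 possible selections.
Subtract selections that omit an entire group: no professors → C(3,3) = 1; no postdocs → C(3,3) = 1.
Both groups omitted at once is impossible, so 20 − 2 = 18.

18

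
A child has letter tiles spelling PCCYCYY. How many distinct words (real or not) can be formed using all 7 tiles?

140

PCCYCYY has 7 letters with C appearing 3 times and Y appearing 3 times.
The number of distinct arrangements is 7!/(3!·3!) = 5040/36 = 140.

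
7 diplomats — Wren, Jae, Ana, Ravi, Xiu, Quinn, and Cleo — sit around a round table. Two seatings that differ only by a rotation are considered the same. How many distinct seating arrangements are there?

Around a circle, 7 distinct people have 7!/7 = (6)! = 720 rotationally distinct seatings.

720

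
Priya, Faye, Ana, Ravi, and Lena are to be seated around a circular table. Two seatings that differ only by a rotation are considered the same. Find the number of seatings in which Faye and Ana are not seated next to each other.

12

All circular seatings of 5 people number (4)! = 24.
Those with Faye next to Ana: fuse the pair into one unit and seat 4 units around a circle — 2·(3)! = 12.
Subtracting, 24 − 12 = 12.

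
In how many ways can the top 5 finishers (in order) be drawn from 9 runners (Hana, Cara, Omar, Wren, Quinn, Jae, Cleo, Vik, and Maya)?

15120

This is an ordered selection of 5 from 9: P(9,5).
That gives 9 × 8 × 7 × 6 × 5 = 15120.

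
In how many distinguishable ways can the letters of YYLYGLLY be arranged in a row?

280

The 8 letters of YYLYGLLY have repeats: L appearing 3 times and Y appearing 4 times.
The number of distinct arrangements is 8!/(4!·3!) = 40320/144 = 280.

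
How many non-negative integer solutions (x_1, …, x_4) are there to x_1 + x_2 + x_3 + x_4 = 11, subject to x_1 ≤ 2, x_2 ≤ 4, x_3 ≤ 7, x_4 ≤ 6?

85

By stars and bars, unrestricted non-negative solutions to x_1+…+x_4 = 11 number C(11+3,3) = 364.
Subtract solutions that violate a single cap (substitute x_i' = x_i − (cap_i+1)): x_1 ≥ 3 gives C(11,3) = 165; x_2 ≥ 5 gives C(9,3) = 84; x_3 ≥ 8 gives C(6,3) = 20; x_4 ≥ 7 gives C(7,3) = 35. Together 304.
Add back pairs where two caps are both exceeded: 20 + 1 + 4 + 0 + 0 + 0 = 25.
By inclusion–exclusion the count is 364 − 304 + 25 = 85.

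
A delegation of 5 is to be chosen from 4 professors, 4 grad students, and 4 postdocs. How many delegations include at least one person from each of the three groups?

Total 5-person selections from all 12: C(12,5) = 792.
Subtract selections that omit an entire group: no professors → C(8,5) = 56; no grad students → C(8,5) = 56; no postdocs → C(8,5) = 56.
Add back selections omitting two groups (i.e. drawn from a single group): C(4,5) + C(4,5) + C(4,5) = 0.
By inclusion–exclusion: 792 − 168 + 0 = 624.

624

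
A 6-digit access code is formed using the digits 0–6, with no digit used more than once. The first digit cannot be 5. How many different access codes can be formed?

The first digit has 7−1 = 6 choices (anything except 5).
The remaining 5 digits are filled from the other 6 symbols without repetition: 6 × 5 × 4 × 3 × 2 = 720.
Total: 6 × 720 = 4320.

4320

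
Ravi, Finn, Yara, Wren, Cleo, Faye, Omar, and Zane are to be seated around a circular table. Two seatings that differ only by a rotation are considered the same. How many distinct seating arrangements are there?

5040

Fix one person's seat to break rotational symmetry; the remaining 7 people can be arranged in (7)! = 5040 ways.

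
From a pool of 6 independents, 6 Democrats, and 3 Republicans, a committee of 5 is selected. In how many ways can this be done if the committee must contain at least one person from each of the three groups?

1971

Unrestricted: C(15,5) = 3003 ways to pick any 5 of the 15.
Selections missing a whole group: no independents → C(9,5) = 126; no Democrats → C(9,5) = 126; no Republicans → C(12,5) = 792.
Add back selections omitting two groups (i.e. drawn from a single group): C(6,5) + C(6,5) + C(3,5) = 12.
By inclusion–exclusion: 3003 − 1044 + 12 = 1971.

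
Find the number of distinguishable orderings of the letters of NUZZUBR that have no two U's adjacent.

900

Total arrangements of NUZZUBR: 7!/(2!·2!) = 1260.
Arrangements with the U's together: treat UU as one letter, giving (6)!/(2!) = 360.
Subtracting, 1260 − 360 = 900 arrangements keep the U's apart.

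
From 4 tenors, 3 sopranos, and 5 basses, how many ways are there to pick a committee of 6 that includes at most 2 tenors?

Split by how many tenors are chosen (0 through 2).
Sum: C(4,0)·C(8,6) + C(4,1)·C(8,5) + C(4,2)·C(8,4) = 28 + 224 + 420 = 672.

672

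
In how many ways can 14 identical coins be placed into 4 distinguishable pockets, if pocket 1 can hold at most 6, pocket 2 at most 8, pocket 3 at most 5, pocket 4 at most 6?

228

Without the upper bounds there are C(17,3) = 680 ways to split 14 among 4 pockets.
Subtract solutions that violate a single cap (substitute x_i' = x_i − (cap_i+1)): x_1 ≥ 7 gives C(10,3) = 120; x_2 ≥ 9 gives C(8,3) = 56; x_3 ≥ 6 gives C(11,3) = 165; x_4 ≥ 7 gives C(10,3) = 120. Together 461.
Add back pairs where two caps are both exceeded: 0 + 4 + 1 + 0 + 0 + 4 = 9.
By inclusion–exclusion the count is 680 − 461 + 9 = 228.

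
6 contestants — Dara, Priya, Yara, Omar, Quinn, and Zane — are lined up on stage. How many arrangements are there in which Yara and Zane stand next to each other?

Place the 4 others and the Yara-Zane pair as 5 objects in a line; the pair has 2 internal arrangements.
That gives 2 × 5! = 2 × 120 = 240.

240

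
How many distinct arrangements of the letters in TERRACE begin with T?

180

Fix T in the first position and arrange the remaining 6 letters.
Those 6 letters have E appearing twice and R appearing twice, giving (6)!/(2!·2!) = 180.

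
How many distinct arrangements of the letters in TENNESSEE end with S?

840

With the last slot taken by S, it remains to arrange the other 8 letters (TENNESEE).
Those 8 letters have E appearing 4 times and N appearing twice, giving (8)!/(4!·2!) = 840.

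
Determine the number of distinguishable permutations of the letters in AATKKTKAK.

1260

AATKKTKAK has 9 letters with A appearing 3 times, K appearing 4 times, and T appearing twice.
The number of distinct arrangements is 9!/(4!·3!·2!) = 362880/288 = 1260.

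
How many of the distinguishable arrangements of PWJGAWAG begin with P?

630

With the first slot taken by P, it remains to arrange the other 7 letters (WJGAWAG).
Those 7 letters have A appearing twice, G appearing twice, and W appearing twice, giving (7)!/(2!·2!·2!) = 630.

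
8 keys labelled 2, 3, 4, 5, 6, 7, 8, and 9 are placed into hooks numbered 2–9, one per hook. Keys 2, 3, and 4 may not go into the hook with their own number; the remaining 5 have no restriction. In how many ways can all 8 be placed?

Let Aᵢ (for i ∈ {2, 3, 4}) be the placements that put key i in its forbidden hook. Any j of these fix j positions, leaving (8−j)! ways to fill the rest, and there are C(3,j) ways to pick which j.
By inclusion–exclusion, the number of valid placements is Σ_{j=0}^{3} (−1)^j C(3,j)·(8−j)!.
Computing: 40320 − 15120 + 2160 − 120 = 27240.

27240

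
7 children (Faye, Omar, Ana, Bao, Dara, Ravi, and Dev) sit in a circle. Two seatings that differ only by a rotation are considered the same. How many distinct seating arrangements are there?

Seat Faye anywhere (absorbing the rotational symmetry), then permute the other 6: (6)! = 720.

720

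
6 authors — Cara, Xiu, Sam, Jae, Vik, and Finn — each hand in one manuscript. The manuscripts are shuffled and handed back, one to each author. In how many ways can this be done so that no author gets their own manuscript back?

265

Count assignments avoiding every fixed point. For any j of the 6 authors fixed to their own manuscript, the other 6−j can be arranged in (6−j)! ways.
By inclusion–exclusion this is Σ_{j=0}^{6} (−1)^j C(6,j)·(6−j)!.
Computing: 720 − 720 + 360 − 120 + 30 − 6 + 1 = 265.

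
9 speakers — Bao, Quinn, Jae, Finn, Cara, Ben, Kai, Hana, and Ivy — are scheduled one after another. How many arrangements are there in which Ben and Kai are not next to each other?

282240

There are 9! = 362880 arrangements in all. If Ben and Kai are adjacent, merging them into one block gives 2·(8)! = 80640 arrangements.
So 362880 − 80640 = 282240 arrangements keep them apart.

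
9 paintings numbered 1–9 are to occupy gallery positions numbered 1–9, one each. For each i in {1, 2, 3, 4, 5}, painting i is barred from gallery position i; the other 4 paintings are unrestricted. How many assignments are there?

205056

Let Aᵢ (for 1 ≤ i ≤ 5) be the placements that put painting i in its forbidden gallery position. Any j of these fix j positions, leaving (9−j)! ways to fill the rest, and there are C(5,j) ways to pick which j.
By inclusion–exclusion, the number of valid placements is Σ_{j=0}^{5} (−1)^j C(5,j)·(9−j)!.
Computing: 362880 − 201600 + 50400 − 7200 + 600 − 24 = 205056.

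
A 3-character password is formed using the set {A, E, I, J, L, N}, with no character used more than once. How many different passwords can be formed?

Choose and order 3 of the 6 symbols: the first character has 6 options, the next 5, then 4.
That product is 6 × 5 × 4 = 120.

120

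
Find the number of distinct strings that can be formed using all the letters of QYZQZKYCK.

22680

QYZQZKYCK has 9 letters with K appearing twice, Q appearing twice, Y appearing twice, and Z appearing twice.
The number of distinct arrangements is 9!/(2!·2!·2!·2!) = 362880/16 = 22680.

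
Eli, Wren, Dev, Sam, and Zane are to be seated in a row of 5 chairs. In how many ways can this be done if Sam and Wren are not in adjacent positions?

72

Of the 5! = 120 arrangements, those with Sam and Wren adjacent number 2 × 4! = 48 (treat the pair as a block with 2 internal orders).
Complementary counting: 120 − 48 = 72.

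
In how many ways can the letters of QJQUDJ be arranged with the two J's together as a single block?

Treat the 2 copies of J as a single block. The multiset to arrange is then {JJ, D, Q, Q, U}, 5 items in all.
That gives (5)!/(2!) = 60 arrangements.

60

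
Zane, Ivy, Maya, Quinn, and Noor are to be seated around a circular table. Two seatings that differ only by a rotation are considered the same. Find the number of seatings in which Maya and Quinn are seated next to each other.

12

Glue Maya and Quinn into a block (2 internal orders). Seating 4 units around a circle gives (3)! arrangements.
So 2 × (3)! = 2 × 6 = 12.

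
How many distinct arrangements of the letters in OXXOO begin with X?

4

Fix X in the first position and arrange the remaining 4 letters.
Those 4 letters have O appearing 3 times, giving (4)!/(3!) = 4.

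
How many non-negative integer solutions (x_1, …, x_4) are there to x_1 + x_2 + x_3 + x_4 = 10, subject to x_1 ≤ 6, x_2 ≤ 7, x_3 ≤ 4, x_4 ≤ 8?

196

By stars and bars, unrestricted non-negative solutions to x_1+…+x_4 = 10 number C(10+3,3) = 286.
Subtract solutions that violate a single cap (substitute x_i' = x_i − (cap_i+1)): x_1 ≥ 7 gives C(6,3) = 20; x_2 ≥ 8 gives C(5,3) = 10; x_3 ≥ 5 gives C(8,3) = 56; x_4 ≥ 9 gives C(4,3) = 4. Together 90.
No two caps can be exceeded simultaneously, so the pair terms are all 0.
By inclusion–exclusion the count is 286 − 90 + 0 = 196.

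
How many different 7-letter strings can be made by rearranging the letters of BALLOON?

1260

Letter multiplicities in BALLOON: A×1, B×1, L×2, N×1, O×2.
Dividing 7! = 5040 by 2!·2! = 4 for the repeated letters gives 1260.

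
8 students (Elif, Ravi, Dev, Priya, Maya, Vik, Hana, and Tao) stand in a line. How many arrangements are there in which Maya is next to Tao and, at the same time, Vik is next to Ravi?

2880

Treat {Maya,Tao} as one block (2 orders) and {Vik,Ravi} as another (2 orders).
That leaves 6 units to arrange: 2 × 2 × 6! = 4 × 720 = 2880.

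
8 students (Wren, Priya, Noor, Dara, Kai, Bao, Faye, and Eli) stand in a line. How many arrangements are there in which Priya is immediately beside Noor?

Glue Priya and Noor into one block (2 internal orders), leaving 7 units to arrange in a row.
So the count is 2·(7)! = 10080.

10080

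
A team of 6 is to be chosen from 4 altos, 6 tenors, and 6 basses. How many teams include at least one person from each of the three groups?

6666

With no constraint there are C(16,6) = 8008 possible selections.
Subtract selections that omit an entire group: no altos → C(12,6) = 924; no tenors → C(10,6) = 210; no basses → C(10,6) = 210.
Add back selections omitting two groups (i.e. drawn from a single group): C(4,6) + C(6,6) + C(6,6) = 2.
By inclusion–exclusion: 8008 − 1344 + 2 = 6666.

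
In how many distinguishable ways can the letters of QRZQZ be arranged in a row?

30

QRZQZ has 5 letters with Q appearing twice and Z appearing twice.
So there are 5! / (2!·2!) = 30 distinguishable arrangements.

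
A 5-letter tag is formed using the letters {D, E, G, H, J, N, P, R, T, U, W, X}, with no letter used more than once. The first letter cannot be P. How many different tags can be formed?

87120

The first letter has 12−1 = 11 choices (anything except P).
The remaining 4 letters are filled from the other 11 symbols without repetition: 11 × 10 × 9 × 8 = 7920.
Total: 11 × 7920 = 87120.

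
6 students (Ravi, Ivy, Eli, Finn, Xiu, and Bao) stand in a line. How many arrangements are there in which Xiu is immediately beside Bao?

240

Place the 4 others and the Xiu-Bao pair as 5 objects in a line; the pair has 2 internal arrangements.
That gives 2 × 5! = 2 × 120 = 240.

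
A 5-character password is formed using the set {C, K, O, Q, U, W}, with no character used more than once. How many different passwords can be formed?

With no repetition, fill the 5 characters in order: 6 choices, then 5, down to 2.
That product is 6 × 5 × 4 × 3 × 2 = 720.

720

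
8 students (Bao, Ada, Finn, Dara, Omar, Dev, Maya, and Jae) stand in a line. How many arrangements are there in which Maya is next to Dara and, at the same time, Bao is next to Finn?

Treat {Maya,Dara} as one block (2 orders) and {Bao,Finn} as another (2 orders).
That leaves 6 units to arrange: 2 × 2 × 6! = 4 × 720 = 2880.

2880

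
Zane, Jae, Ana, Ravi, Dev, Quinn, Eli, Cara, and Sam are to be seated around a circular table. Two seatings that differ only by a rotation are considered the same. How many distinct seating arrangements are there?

Around a circle, 9 distinct people have 9!/9 = (8)! = 40320 rotationally distinct seatings.

40320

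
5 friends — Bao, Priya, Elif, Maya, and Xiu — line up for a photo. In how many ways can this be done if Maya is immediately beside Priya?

48

Treat {Maya, Priya} as a single unit. There are 4 units to order, and the pair itself can be ordered 2 ways.
So the count is 2·(4)! = 48.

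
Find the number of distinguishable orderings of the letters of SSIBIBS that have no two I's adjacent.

150

Total arrangements of SSIBIBS: 7!/(3!·2!·2!) = 210.
If the two I's are adjacent, glue them into one block, leaving 6 items to arrange: (6)!/(3!·2!) = 60 ways.
Subtracting, 210 − 60 = 150 arrangements keep the I's apart.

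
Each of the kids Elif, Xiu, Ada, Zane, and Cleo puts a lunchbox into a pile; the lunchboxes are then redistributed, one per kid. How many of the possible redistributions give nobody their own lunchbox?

44

This is the derangement count D_5: permutations of 5 items with no fixed point.
By inclusion–exclusion this is Σ_{j=0}^{5} (−1)^j C(5,j)·(5−j)!.
Computing: 120 − 120 + 60 − 20 + 5 − 1 = 44.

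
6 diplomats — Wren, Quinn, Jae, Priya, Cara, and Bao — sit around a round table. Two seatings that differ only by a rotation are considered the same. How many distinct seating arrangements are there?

Seat Wren anywhere (absorbing the rotational symmetry), then permute the other 5: (5)! = 120.

120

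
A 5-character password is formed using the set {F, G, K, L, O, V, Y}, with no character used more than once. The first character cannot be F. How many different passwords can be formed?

The first character has 7−1 = 6 choices (anything except F).
The remaining 4 characters are filled from the other 6 symbols without repetition: 6 × 5 × 4 × 3 = 360.
Total: 6 × 360 = 2160.

2160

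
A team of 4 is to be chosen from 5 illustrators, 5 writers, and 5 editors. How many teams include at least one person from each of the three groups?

750

Total 4-person selections from all 15: C(15,4) = 1365.
Subtract selections that omit an entire group: no illustrators → C(10,4) = 210; no writers → C(10,4) = 210; no editors → C(10,4) = 210.
Add back selections omitting two groups (i.e. drawn from a single group): C(5,4) + C(5,4) + C(5,4) = 15.
By inclusion–exclusion: 1365 − 630 + 15 = 750.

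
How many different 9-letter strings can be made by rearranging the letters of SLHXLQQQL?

10080

Letter multiplicities in SLHXLQQQL: H×1, L×3, Q×3, S×1, X×1.
So there are 9! / (3!·3!) = 10080 distinguishable arrangements.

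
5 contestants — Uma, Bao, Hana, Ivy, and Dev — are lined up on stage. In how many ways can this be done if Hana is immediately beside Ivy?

48

Glue Hana and Ivy into one block (2 internal orders), leaving 4 units to arrange in a row.
So the count is 2·(4)! = 48.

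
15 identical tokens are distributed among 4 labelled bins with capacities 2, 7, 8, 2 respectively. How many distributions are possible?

Without the upper bounds there are C(18,3) = 816 ways to split 15 among 4 bins.
Subtract solutions that violate a single cap (substitute x_i' = x_i − (cap_i+1)): x_1 ≥ 3 gives C(15,3) = 455; x_2 ≥ 8 gives C(10,3) = 120; x_3 ≥ 9 gives C(9,3) = 84; x_4 ≥ 3 gives C(15,3) = 455. Together 1114.
Add back pairs where two caps are both exceeded: 35 + 20 + 220 + 0 + 35 + 20 = 330.
Subtract triples: 0 + 4 + 1 + 0 = 5.
By inclusion–exclusion the count is 816 − 1114 + 330 − 5 = 27.

27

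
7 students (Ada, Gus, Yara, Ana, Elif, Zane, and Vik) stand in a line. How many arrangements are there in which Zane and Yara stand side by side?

1440

Glue Zane and Yara into one block (2 internal orders), leaving 6 units to arrange in a row.
So the count is 2·(6)! = 1440.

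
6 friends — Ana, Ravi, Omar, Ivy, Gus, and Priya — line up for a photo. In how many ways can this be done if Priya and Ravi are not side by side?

Of the 6! = 720 arrangements, those with Priya and Ravi adjacent number 2 × 5! = 240 (treat the pair as a block with 2 internal orders).
So 720 − 240 = 480 arrangements keep them apart.

480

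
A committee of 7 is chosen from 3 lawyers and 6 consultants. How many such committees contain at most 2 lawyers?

Split by how many lawyers are chosen (0 through 2).
Sum: C(3,0)·C(6,7) + C(3,1)·C(6,6) + C(3,2)·C(6,5) = 0 + 3 + 18 = 21.

21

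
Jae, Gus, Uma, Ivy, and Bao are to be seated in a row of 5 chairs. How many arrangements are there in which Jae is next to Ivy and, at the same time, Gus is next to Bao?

Treat {Jae,Ivy} as one block (2 orders) and {Gus,Bao} as another (2 orders).
That leaves 3 units to arrange: 2 × 2 × 3! = 4 × 6 = 24.

24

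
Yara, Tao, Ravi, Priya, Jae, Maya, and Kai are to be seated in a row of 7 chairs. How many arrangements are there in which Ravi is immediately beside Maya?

Treat {Ravi, Maya} as a single unit. There are 6 units to order, and the pair itself can be ordered 2 ways.
So the count is 2·(6)! = 1440.

1440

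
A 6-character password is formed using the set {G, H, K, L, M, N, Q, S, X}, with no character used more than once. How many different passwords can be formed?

60480

This is a permutation of 6 out of 9: P(9,6) = 9!/3!.
That product is 9 × 8 × 7 × 6 × 5 × 4 = 60480.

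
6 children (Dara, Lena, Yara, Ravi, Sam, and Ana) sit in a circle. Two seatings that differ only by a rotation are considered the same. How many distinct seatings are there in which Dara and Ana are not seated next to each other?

72

Without the restriction there are (5)! = 120 seatings.
Those with Dara next to Ana: fuse the pair into one unit and seat 5 units around a circle — 2·(4)! = 48.
Subtracting, 120 − 48 = 72.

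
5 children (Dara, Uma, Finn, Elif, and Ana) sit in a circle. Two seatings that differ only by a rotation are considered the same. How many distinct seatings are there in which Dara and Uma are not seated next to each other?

12

Without the restriction there are (4)! = 24 seatings.
Seatings with Dara beside Uma: treat them as a block with 2 internal orders, giving 2 × (3)! = 12.
Subtracting, 24 − 12 = 12.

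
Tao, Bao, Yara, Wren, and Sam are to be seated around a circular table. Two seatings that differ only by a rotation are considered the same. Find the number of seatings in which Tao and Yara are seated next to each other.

12

Glue Tao and Yara into a block (2 internal orders). Seating 4 units around a circle gives (3)! arrangements.
So 2 × (3)! = 2 × 6 = 12.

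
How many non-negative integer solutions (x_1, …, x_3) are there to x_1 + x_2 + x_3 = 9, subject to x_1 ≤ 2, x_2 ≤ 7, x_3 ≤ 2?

Ignoring the caps, the number of non-negative solutions to x_1+…+x_3 = 9 is C(11,2) = 55.
Subtract solutions that violate a single cap (substitute x_i' = x_i − (cap_i+1)): x_1 ≥ 3 gives C(8,2) = 28; x_2 ≥ 8 gives C(3,2) = 3; x_3 ≥ 3 gives C(8,2) = 28. Together 59.
Add back pairs where two caps are both exceeded: 0 + 10 + 0 = 10.
By inclusion–exclusion the count is 55 − 59 + 10 = 6.

6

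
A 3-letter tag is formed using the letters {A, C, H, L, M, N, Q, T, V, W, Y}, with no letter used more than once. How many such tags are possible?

With no repetition, fill the 3 letters in order: 11 choices, then 10, down to 9.
11 × 10 × 9 = 990.

990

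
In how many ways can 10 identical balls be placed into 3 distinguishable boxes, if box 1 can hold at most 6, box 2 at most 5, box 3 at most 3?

Ignoring the caps, the number of non-negative solutions to x_1+…+x_3 = 10 is C(12,2) = 66.
Subtract solutions that violate a single cap (substitute x_i' = x_i − (cap_i+1)): x_1 ≥ 7 gives C(5,2) = 10; x_2 ≥ 6 gives C(6,2) = 15; x_3 ≥ 4 gives C(8,2) = 28. Together 53.
Add back pairs where two caps are both exceeded: 0 + 0 + 1 = 1.
By inclusion–exclusion the count is 66 − 53 + 1 = 14.

14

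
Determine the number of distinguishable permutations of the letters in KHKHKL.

KHKHKL has 6 letters with H appearing twice and K appearing 3 times.
The number of distinct arrangements is 6!/(3!·2!) = 720/12 = 60.

60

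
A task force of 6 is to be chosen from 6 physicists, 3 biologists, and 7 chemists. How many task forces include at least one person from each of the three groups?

6006

Unrestricted: C(16,6) = 8008 ways to pick any 6 of the 16.
Selections missing a whole group: no physicists → C(10,6) = 210; no biologists → C(13,6) = 1716; no chemists → C(9,6) = 84.
Add back selections omitting two groups (i.e. drawn from a single group): C(6,6) + C(3,6) + C(7,6) = 8.
By inclusion–exclusion: 8008 − 2010 + 8 = 6006.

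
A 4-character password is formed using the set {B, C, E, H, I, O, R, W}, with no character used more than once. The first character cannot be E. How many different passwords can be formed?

1470

The first character has 8−1 = 7 choices (anything except E).
The remaining 3 characters are filled from the other 7 symbols without repetition: 7 × 6 × 5 = 210.
Total: 7 × 210 = 1470.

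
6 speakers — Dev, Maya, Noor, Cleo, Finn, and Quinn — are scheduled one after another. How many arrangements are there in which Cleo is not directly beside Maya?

Of the 6! = 720 arrangements, those with Cleo and Maya adjacent number 2 × 5! = 240 (treat the pair as a block with 2 internal orders).
Complementary counting: 720 − 240 = 480.

480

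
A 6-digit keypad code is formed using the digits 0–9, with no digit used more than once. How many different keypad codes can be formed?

151200

With no repetition, fill the 6 digits in order: 10 choices, then 9, down to 5.
That product is 10 × 9 × 8 × 7 × 6 × 5 = 151200.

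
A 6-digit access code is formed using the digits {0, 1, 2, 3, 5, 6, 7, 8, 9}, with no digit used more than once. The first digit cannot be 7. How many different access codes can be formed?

The first digit has 9−1 = 8 choices (anything except 7).
The remaining 5 digits are filled from the other 8 symbols without repetition: 8 × 7 × 6 × 5 × 4 = 6720.
Total: 8 × 6720 = 53760.

53760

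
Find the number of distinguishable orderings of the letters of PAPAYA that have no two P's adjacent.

Total arrangements of PAPAYA: 6!/(3!·2!) = 60.
If the two P's are adjacent, glue them into one block, leaving 5 items to arrange: (5)!/(3!) = 20 ways.
Subtracting, 60 − 20 = 40 arrangements keep the P's apart.

40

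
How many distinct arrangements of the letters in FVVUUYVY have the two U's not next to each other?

1260

There are 8!/(3!·2!·2!) = 1680 arrangements of FVVUUYVY in total.
If the two U's are adjacent, glue them into one block, leaving 7 items to arrange: (7)!/(3!·2!) = 420 ways.
Subtracting, 1680 − 420 = 1260 arrangements keep the U's apart.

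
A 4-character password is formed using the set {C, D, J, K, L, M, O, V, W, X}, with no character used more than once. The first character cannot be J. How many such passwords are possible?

4536

The first character has 10−1 = 9 choices (anything except J).
The remaining 3 characters are filled from the other 9 symbols without repetition: 9 × 8 × 7 = 504.
Total: 9 × 504 = 4536.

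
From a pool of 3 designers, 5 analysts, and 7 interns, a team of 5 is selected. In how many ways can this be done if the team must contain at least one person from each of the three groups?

Unrestricted: C(15,5) = 3003 ways to pick any 5 of the 15.
Selections missing a whole group: no designers → C(12,5) = 792; no analysts → C(10,5) = 252; no interns → C(8,5) = 56.
Add back selections omitting two groups (i.e. drawn from a single group): C(3,5) + C(5,5) + C(7,5) = 22.
By inclusion–exclusion: 3003 − 1100 + 22 = 1925.

1925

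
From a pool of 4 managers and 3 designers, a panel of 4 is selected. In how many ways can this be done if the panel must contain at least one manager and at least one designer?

With no constraint there are C(7,4) = 35 possible selections.
Selections missing a whole group: no managers → C(3,4) = 0; no designers → C(4,4) = 1.
Both groups omitted at once is impossible, so 35 − 1 = 34.

34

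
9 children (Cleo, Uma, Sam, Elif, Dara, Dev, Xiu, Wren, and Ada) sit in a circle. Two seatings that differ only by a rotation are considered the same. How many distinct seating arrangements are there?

Seat Cleo anywhere (absorbing the rotational symmetry), then permute the other 8: (8)! = 40320.

40320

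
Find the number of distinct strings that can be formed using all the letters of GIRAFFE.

The 7 letters of GIRAFFE have repeats: F appearing twice.
So there are 7! / (2!) = 2520 distinguishable arrangements.

2520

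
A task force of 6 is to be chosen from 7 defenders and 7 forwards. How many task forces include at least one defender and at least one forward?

Total 6-person selections from all 14: C(14,6) = 3003.
Subtract selections that omit an entire group: no defenders → C(7,6) = 7; no forwards → C(7,6) = 7.
Both groups omitted at once is impossible, so 3003 − 14 = 2989.

2989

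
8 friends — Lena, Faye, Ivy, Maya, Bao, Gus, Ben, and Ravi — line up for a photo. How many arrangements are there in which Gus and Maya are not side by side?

Of the 8! = 40320 arrangements, those with Gus and Maya adjacent number 2 × 7! = 10080 (treat the pair as a block with 2 internal orders).
So 40320 − 10080 = 30240 arrangements keep them apart.

30240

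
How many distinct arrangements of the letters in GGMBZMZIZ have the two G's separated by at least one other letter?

Total arrangements of GGMBZMZIZ: 9!/(3!·2!·2!) = 15120.
Arrangements with the G's together: treat GG as one letter, giving (8)!/(3!·2!) = 3360.
Subtracting, 15120 − 3360 = 11760 arrangements keep the G's apart.

11760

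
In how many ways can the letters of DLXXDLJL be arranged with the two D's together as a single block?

420

Treat the 2 copies of D as a single block. The multiset to arrange is then {DD, J, L, L, L, X, X}, 7 items in all.
That gives (7)!/(3!·2!) = 420 arrangements.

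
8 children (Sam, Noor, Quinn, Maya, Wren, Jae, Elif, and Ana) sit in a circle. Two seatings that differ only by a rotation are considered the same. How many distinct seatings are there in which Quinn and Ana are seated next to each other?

Treat {Quinn, Ana} as one unit (2 internal orders) and seat the resulting 7 units around the table: (6)! circular arrangements.
So 2 × (6)! = 2 × 720 = 1440.

1440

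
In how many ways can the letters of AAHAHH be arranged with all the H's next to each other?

Treat the 3 copies of H as a single block. The multiset to arrange is then {HHH, A, A, A}, 4 items in all.
That gives (4)!/(3!) = 4 arrangements.

4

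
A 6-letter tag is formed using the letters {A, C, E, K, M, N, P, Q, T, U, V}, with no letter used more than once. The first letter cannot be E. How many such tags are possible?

The first letter has 11−1 = 10 choices (anything except E).
The remaining 5 letters are filled from the other 10 symbols without repetition: 10 × 9 × 8 × 7 × 6 = 30240.
Total: 10 × 30240 = 302400.

302400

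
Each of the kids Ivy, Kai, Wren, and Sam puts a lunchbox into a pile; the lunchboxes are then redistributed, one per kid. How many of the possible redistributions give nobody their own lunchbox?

This is the derangement count D_4: permutations of 4 items with no fixed point.
By inclusion–exclusion this is Σ_{j=0}^{4} (−1)^j C(4,j)·(4−j)!.
Computing: 24 − 24 + 12 − 4 + 1 = 9.

9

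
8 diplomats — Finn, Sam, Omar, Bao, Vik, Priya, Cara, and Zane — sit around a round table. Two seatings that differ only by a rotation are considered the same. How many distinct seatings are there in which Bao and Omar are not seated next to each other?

Without the restriction there are (7)! = 5040 seatings.
Those with Bao next to Omar: fuse the pair into one unit and seat 7 units around a circle — 2·(6)! = 1440.
Subtracting, 5040 − 1440 = 3600.

3600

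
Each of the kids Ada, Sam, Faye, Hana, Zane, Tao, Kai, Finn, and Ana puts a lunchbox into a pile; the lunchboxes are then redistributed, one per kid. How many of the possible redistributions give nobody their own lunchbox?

This is the derangement count D_9: permutations of 9 items with no fixed point.
By inclusion–exclusion this is Σ_{j=0}^{9} (−1)^j C(9,j)·(9−j)!.
Computing: 362880 − 362880 + 181440 − 60480 + 15120 − 3024 + 504 − 72 + 9 − 1 = 133496.

133496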